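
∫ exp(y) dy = exp(y) + C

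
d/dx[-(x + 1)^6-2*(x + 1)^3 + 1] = -6*x^5 - 30*x^4 - 60*x^3 - 66*x^2 - 42*x - 12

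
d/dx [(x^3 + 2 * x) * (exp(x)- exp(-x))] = (x^3*exp(2*x) + x^3 + 3*x^2*exp(2*x) - 3*x^2 + 2*x*exp(2*x) + 2*x + 2*exp(2*x) - 2)*exp(-x)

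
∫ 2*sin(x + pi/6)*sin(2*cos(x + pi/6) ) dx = cos(2*cos(x + pi/6)) + C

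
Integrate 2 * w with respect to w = w^2 + C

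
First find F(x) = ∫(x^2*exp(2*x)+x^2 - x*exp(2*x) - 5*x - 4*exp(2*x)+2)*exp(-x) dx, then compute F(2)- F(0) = -3*exp(2) + 3*exp(-2)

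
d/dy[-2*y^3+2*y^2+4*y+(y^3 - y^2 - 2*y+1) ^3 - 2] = 9*y^8 - 24*y^7 - 21*y^6 + 84*y^5 - 84*y^3 + 15*y^2 + 22*y - 2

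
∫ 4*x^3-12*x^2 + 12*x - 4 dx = x^4 - 4*x^3 + 6*x^2 - 4*x + C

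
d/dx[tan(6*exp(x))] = 6*exp(x)/cos(6*exp(x))^2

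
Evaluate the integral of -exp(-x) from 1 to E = -exp(-1) + exp(-E)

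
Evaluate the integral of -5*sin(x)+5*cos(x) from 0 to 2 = -5 + 5*cos(2) + 5*sin(2)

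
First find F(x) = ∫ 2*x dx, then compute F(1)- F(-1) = 0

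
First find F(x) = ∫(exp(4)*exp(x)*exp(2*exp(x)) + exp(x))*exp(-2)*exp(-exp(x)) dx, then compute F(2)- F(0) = -exp(3) - exp(-exp(2) - 2) + exp(-3) + exp(2 + exp(2))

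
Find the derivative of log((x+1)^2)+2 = 2/(x + 1)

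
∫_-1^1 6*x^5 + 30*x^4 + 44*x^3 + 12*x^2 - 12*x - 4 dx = 12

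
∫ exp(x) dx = exp(x) + C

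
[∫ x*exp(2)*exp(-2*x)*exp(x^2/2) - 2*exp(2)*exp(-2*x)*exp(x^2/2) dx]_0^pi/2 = -exp(2) + exp((-2 + pi/2)^2/2)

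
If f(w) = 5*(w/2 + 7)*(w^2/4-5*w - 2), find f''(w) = 15*w/4 - 15/2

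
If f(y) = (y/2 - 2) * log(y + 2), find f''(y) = (y + 8)/(2*y^2 + 8*y + 8)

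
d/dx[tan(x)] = cos(x)^(-2)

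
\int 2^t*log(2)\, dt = 2^t + C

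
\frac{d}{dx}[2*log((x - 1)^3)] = 6/(x - 1)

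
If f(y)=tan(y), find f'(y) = cos(y)^(-2)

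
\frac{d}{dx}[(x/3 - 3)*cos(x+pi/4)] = -x*sin(x + pi/4)/3 + 3*sin(x + pi/4) + cos(x + pi/4)/3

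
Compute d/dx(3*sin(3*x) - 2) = 9*cos(3*x)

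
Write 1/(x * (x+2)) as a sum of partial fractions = -1/(2*(x + 2)) + 1/(2*x)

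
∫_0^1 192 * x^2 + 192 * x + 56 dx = 216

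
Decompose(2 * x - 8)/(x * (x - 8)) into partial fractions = 1/(x - 8) + 1/x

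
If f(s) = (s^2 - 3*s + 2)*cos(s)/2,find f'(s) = -s^2*sin(s)/2 + 3*s*sin(s)/2 + s*cos(s) - sin(s) - 3*cos(s)/2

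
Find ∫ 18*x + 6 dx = 9*x^2 + 6*x + C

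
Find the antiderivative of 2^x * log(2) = 2^x + C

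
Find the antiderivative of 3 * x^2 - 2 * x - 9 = x^3 - x^2 - 9*x + C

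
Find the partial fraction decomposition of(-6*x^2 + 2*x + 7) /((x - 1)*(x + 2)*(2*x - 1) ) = -26/(5*(2*x - 1)) - 7/(5*(x + 2)) + 1/(x - 1)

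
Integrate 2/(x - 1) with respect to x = 2*log(x - 1) + C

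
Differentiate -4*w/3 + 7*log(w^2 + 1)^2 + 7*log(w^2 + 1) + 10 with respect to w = (-4*w^2 + 84*w*log(w^2 + 1) + 42*w - 4)/(3*w^2 + 3)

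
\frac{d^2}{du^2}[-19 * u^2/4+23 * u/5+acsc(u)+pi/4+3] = (-19*u^5 + 38*u^3 + 4*u^2*sqrt(1 - 1/u^2) - 19*u - 2*sqrt(1 - 1/u^2))/(2*u^5 - 4*u^3 + 2*u)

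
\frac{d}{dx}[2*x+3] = 2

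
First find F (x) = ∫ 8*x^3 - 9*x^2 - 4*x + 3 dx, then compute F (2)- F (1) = 6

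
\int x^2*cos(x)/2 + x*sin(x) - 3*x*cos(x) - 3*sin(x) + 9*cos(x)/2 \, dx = (x - 3)^2*sin(x)/2 + C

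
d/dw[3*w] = 3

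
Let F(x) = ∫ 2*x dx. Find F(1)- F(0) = 1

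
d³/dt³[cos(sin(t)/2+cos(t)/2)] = (-2*sqrt(2)*sin(t)*sin(sqrt(2)*sin(t + pi/4)/2)*cos(t) + 5*sqrt(2)*sin(sqrt(2)*sin(t + pi/4)/2) + 12*sin(t + pi/4)*cos(sqrt(2)*sin(t + pi/4)/2))*cos(t + pi/4)/8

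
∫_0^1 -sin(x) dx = -1 + cos(1)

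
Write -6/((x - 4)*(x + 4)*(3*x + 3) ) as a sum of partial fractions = -1/(12*(x + 4)) + 2/(15*(x + 1)) - 1/(20*(x - 4))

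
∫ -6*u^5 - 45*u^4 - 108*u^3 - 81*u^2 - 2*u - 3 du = -u^6 - 9*u^5 - 27*u^4 - 27*u^3 - u^2 - 3*u + C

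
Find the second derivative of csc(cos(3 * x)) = 9*(-sin(3*x)^2 + 2*sin(3*x)^2/sin(cos(3*x))^2 + cos(3*x)*cos(cos(3*x))/sin(cos(3*x)))/sin(cos(3*x))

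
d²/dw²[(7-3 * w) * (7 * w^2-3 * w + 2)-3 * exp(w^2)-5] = -12*w^2*exp(w^2) - 126*w - 6*exp(w^2) + 116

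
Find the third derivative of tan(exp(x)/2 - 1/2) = 3*exp(3*x)*tan(exp(x)/2 - 1/2)^4/4 + exp(3*x)*tan(exp(x)/2 - 1/2)^2 + exp(3*x)/4 + 3*exp(2*x)*tan(exp(x)/2 - 1/2)^3/2 + 3*exp(2*x)*tan(exp(x)/2 - 1/2)/2 + exp(x)*tan(exp(x)/2 - 1/2)^2/2 + exp(x)/2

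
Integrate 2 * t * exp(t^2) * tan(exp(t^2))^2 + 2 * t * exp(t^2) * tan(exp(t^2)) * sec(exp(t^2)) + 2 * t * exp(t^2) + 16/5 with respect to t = 16*t/5 + tan(exp(t^2)) + sec(exp(t^2)) + C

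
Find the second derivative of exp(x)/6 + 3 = exp(x)/6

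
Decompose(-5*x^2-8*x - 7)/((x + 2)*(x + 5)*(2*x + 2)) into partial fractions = -23/(6*(x + 5)) + 11/(6*(x + 2)) - 1/(2*(x + 1))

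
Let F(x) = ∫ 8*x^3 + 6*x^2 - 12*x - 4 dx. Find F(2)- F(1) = 22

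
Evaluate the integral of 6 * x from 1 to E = -3 + 3*exp(2)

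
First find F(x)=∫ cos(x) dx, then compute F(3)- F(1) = -sin(1) + sin(3)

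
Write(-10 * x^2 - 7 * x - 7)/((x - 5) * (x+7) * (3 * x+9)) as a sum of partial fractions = -28/(9*(x + 7)) + 19/(24*(x + 3)) - 73/(72*(x - 5))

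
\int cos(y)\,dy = sin(y) + C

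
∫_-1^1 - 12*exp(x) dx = -12*E + 12*exp(-1)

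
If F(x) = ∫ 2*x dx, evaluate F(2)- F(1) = 3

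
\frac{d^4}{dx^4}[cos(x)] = cos(x)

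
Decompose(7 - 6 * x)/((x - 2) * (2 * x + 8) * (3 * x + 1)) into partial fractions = -81/(154*(3*x + 1)) + 31/(132*(x + 4)) - 5/(84*(x - 2))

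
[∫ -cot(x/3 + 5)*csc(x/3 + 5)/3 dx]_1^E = csc(E/3 + 5) - csc(16/3)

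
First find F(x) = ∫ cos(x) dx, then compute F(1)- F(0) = sin(1)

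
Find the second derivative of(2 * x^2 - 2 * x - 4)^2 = 48*x^2 - 48*x - 24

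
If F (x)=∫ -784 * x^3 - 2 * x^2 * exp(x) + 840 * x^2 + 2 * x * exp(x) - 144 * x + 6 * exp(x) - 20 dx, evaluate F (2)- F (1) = -1216 - 4*E + 4*exp(2)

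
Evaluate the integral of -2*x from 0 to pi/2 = -pi^2/4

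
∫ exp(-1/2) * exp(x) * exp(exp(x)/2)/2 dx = exp(exp(x)/2 - 1/2) + C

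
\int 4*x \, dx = 2*x^2 + C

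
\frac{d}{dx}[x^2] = 2*x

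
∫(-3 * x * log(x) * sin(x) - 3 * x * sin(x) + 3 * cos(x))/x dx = (3*log(x) + 3)*cos(x) + C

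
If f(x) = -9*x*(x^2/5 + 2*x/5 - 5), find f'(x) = -27*x^2/5 - 36*x/5 + 45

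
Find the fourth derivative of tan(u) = 24*tan(u)^5 + 40*tan(u)^3 + 16*tan(u)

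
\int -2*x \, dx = -x^2 + C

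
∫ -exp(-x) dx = exp(-x) + C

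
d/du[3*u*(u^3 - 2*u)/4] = 3*u^3 - 3*u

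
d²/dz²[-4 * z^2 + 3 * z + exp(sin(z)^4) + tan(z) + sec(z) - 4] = 16*exp(sin(z)^4)*sin(z)^6*cos(z)^2 - 4*exp(sin(z)^4)*sin(z)^4 + 12*exp(sin(z)^4)*sin(z)^2*cos(z)^2 + 2*tan(z)^3 + 2*tan(z)^2*sec(z) + 2*tan(z) + sec(z) - 8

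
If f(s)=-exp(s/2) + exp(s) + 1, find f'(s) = -exp(s/2)/2 + exp(s)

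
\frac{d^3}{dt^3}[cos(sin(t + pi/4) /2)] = 3*sin(t + pi/4)*cos(t + pi/4)*cos(sin(t + pi/4)/2)/4 + sin(sin(t + pi/4)/2)*cos(t + pi/4)^3/8 + sin(sin(t + pi/4)/2)*cos(t + pi/4)/2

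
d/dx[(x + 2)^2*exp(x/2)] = x^2*exp(x/2)/2 + 4*x*exp(x/2) + 6*exp(x/2)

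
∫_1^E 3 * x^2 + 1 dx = -2 + E + exp(3)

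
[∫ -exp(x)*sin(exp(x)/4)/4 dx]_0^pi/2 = -cos(1/4) + cos(exp(pi/2)/4)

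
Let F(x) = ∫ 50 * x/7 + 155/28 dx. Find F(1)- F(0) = 255/28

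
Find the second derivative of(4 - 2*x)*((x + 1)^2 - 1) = -12*x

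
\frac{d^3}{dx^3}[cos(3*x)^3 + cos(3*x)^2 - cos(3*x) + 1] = -27*sin(3*x)/4 + 108*sin(6*x) + 729*sin(9*x)/4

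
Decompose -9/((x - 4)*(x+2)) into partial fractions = 3/(2*(x + 2)) - 3/(2*(x - 4))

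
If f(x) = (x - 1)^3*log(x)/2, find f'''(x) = (6*x^3*log(x) + 11*x^3 - 6*x^2 - 3*x - 2)/(2*x^3)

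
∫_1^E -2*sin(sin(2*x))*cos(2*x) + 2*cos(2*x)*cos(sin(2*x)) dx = sqrt(2)*(-sin(pi/4 + sin(2)) + cos(-sin(2*E) + pi/4))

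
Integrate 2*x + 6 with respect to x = x^2 + 6*x + C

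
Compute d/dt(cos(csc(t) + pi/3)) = sin(csc(t) + pi/3)*cot(t)*csc(t)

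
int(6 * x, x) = 3*x^2 + C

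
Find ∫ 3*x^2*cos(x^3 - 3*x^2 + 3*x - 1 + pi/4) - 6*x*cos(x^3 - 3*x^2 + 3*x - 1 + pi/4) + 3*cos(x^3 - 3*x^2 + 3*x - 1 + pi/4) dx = sin((x - 1)^3 + pi/4) + C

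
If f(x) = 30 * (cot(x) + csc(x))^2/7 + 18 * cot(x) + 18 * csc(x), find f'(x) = -6*(3*cos(x) + 3 + 10*cos(x)^2/(7*sin(x)) + 20*cos(x)/(7*sin(x)) + 10/(7*sin(x)))/sin(x)^2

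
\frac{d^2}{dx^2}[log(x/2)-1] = -1/x^2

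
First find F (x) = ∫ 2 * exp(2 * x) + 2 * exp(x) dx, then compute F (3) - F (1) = -2*exp(3) - (2 + E)^2 + 2*E + (2 + exp(3))^2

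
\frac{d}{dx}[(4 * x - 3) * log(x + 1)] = (4*x*log(x + 1) + 4*x + 4*log(x + 1) - 3)/(x + 1)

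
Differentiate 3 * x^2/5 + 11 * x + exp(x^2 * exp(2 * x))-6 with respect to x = 2*x^2*exp(x^2*exp(2*x) + 2*x) + 2*x*exp(x^2*exp(2*x) + 2*x) + 6*x/5 + 11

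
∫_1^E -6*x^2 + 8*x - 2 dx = -2*E*(-1 + E)^2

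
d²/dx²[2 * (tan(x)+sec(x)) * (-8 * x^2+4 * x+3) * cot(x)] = 16*x^2/sin(x) - 32*x^2/sin(x)^3 - 8*x/sin(x) + 64*x*cos(x)/sin(x)^2 + 16*x/sin(x)^3 - 32 - 38/sin(x) - 16*cos(x)/sin(x)^2 + 12/sin(x)^3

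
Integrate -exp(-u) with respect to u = exp(-u) + C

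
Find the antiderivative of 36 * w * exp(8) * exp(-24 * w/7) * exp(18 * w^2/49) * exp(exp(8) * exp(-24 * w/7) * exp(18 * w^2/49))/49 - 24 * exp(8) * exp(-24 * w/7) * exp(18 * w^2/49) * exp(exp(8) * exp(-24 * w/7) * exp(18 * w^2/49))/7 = exp(exp(2*(3*w - 14)^2/49)) + C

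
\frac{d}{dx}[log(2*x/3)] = 1/x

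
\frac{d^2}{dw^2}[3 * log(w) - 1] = -3/w^2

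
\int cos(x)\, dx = sin(x) + C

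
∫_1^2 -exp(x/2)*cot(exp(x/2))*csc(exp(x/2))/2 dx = -csc(exp(1/2)) + csc(E)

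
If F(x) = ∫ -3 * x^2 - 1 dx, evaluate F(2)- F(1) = -8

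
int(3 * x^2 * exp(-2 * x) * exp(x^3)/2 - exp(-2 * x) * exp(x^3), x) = exp(x*(x^2 - 2))/2 + C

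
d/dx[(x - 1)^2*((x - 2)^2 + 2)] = 4*x^3 - 18*x^2 + 30*x - 16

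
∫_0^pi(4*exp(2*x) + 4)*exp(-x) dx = -4*exp(-pi) + 4*exp(pi)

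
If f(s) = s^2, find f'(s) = 2*s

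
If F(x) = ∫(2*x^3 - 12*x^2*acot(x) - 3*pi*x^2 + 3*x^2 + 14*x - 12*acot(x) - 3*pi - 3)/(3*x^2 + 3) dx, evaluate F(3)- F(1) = -3*pi/2 - 10*acot(3) + 14/3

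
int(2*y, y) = y^2 + C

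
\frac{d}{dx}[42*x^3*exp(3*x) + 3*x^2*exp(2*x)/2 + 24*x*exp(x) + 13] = 126*x^3*exp(3*x) + 126*x^2*exp(3*x) + 3*x^2*exp(2*x) + 3*x*exp(2*x) + 24*x*exp(x) + 24*exp(x)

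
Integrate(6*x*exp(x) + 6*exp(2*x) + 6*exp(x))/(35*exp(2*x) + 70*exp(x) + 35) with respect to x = 6*(x*exp(x) + 35*exp(x) + 35)/(35*(exp(x) + 1)) + C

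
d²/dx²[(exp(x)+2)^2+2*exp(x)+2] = 4*exp(2*x) + 6*exp(x)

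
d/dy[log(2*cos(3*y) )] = -3*tan(3*y)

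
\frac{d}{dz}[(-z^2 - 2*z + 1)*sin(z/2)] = -z^2*cos(z/2)/2 - 2*z*sin(z/2) - z*cos(z/2) - 2*sin(z/2) + cos(z/2)/2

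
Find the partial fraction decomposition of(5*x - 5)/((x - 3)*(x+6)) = 35/(9*(x + 6)) + 10/(9*(x - 3))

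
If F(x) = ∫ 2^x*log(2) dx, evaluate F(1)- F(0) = 1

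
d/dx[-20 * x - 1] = -20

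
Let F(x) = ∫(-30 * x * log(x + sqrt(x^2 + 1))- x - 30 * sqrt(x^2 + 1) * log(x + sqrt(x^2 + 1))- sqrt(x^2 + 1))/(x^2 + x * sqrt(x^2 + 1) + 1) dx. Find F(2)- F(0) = -15*log(2 + sqrt(5))^2 - log(2 + sqrt(5))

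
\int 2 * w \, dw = w^2 + C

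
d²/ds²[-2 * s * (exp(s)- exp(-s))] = (-2*s*exp(2*s) + 2*s - 4*exp(2*s) - 4)*exp(-s)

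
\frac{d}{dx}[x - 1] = 1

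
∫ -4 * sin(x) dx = 4*cos(x) + C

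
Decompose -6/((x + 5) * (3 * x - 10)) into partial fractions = -18/(25*(3*x - 10)) + 6/(25*(x + 5))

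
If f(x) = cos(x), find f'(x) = -sin(x)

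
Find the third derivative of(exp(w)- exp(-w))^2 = (8*exp(4*w) - 8)*exp(-2*w)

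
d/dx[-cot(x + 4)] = sin(x + 4)^(-2)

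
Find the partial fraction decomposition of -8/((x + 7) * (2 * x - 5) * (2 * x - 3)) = 8/(17*(2*x - 3)) - 8/(19*(2*x - 5)) - 8/(323*(x + 7))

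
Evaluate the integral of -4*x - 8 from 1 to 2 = -14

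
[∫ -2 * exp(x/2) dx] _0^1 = 4 - 4*exp(1/2)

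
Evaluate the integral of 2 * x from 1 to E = -1 + exp(2)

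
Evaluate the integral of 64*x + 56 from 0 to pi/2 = -18 + 4*pi + 2*(3 + 2*pi)^2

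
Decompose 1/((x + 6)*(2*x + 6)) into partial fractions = -1/(6*(x + 6)) + 1/(6*(x + 3))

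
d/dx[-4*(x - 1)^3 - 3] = -12*x^2 + 24*x - 12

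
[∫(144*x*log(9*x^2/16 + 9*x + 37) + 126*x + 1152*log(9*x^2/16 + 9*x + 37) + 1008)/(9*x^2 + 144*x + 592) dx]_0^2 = -4*log(37)^2 - 7*log(37) + 7*log(229/4) + 4*log(229/4)^2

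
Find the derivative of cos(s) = -sin(s)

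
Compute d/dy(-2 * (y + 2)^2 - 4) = -4*y - 8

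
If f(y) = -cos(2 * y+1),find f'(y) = 2*sin(2*y + 1)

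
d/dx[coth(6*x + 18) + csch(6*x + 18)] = -6*(cosh(6*x + 18) + 1)/sinh(6*x + 18)^2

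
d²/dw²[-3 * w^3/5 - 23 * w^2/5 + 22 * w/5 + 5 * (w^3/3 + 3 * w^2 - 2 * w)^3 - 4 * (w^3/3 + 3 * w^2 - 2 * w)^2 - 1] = 40*w^7/3 + 280*w^6 + 1750*w^5 + 6710*w^4/3 - 5160*w^3 + 1792*w^2 + 222*w/5 - 206/5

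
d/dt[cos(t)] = -sin(t)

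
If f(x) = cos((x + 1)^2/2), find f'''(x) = x^3*sin(x^2/2 + x + 1/2) + 3*x^2*sin(x^2/2 + x + 1/2) + 3*x*sin(x^2/2 + x + 1/2) - 3*x*cos(x^2/2 + x + 1/2) + sin(x^2/2 + x + 1/2) - 3*cos(x^2/2 + x + 1/2)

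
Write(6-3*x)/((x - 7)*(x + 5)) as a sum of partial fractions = -7/(4*(x + 5)) - 5/(4*(x - 7))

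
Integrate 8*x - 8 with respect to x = 4*x^2 - 8*x + C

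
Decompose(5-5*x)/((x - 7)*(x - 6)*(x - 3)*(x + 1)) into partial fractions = -5/(112*(x + 1)) - 5/(24*(x - 3)) + 25/(21*(x - 6)) - 15/(16*(x - 7))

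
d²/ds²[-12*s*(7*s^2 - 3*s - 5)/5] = 72/5 - 504*s/5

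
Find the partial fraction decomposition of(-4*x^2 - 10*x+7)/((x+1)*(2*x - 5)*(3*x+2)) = -107/(19*(3*x + 2)) - 172/(133*(2*x - 5)) + 13/(7*(x + 1))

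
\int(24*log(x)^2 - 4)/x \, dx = 8*log(x)^3 - 4*log(x) + C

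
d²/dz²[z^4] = 12*z^2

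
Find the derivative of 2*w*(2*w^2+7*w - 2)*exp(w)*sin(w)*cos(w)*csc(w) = 2*(2*sqrt(2)*w^3*cos(w + pi/4) - 7*w^2*sin(w) + 13*w^2*cos(w) + 2*w*sin(w) + 12*w*cos(w) - 2*cos(w))*exp(w)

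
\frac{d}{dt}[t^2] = 2*t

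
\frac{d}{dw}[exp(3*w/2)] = 3*exp(3*w/2)/2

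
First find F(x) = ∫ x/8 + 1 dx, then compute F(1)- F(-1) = 2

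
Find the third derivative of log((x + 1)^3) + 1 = 6/(x^3 + 3*x^2 + 3*x + 1)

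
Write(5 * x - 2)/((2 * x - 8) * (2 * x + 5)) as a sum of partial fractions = 29/(26*(2*x + 5)) + 9/(13*(x - 4))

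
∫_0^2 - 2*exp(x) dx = 2 - 2*exp(2)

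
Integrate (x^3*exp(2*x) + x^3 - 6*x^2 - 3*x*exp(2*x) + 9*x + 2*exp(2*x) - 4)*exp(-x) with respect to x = 2*(x - 1)^3*sinh(x) + C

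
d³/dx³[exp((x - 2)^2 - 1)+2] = 8*x^3*exp(x^2 - 4*x + 3) - 48*x^2*exp(x^2 - 4*x + 3) + 108*x*exp(x^2 - 4*x + 3) - 88*exp(x^2 - 4*x + 3)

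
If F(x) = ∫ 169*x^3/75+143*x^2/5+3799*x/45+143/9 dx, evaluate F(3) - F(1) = 3312/5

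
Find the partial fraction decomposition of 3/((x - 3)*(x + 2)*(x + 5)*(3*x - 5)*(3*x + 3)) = -81/(7040*(3*x - 5)) + 1/(1920*(x + 5)) - 1/(165*(x + 2)) + 1/(128*(x + 1)) + 1/(640*(x - 3))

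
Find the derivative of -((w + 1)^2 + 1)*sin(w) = -w^2*cos(w) - 2*w*sin(w) - 2*w*cos(w) - 2*sin(w) - 2*cos(w)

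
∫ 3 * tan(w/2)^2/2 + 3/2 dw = 3*tan(w/2) + C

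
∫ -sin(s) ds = cos(s) + C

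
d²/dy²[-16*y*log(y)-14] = -16/y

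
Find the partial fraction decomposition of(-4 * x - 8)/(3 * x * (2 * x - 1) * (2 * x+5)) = 2/(45*(2*x + 5)) - 10/(9*(2*x - 1)) + 8/(15*x)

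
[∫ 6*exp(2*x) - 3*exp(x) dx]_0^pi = 3*(-1 + exp(pi))*exp(pi)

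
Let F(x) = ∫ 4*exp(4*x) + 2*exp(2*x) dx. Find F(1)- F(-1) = -exp(-2) - exp(-4) + exp(2) + exp(4)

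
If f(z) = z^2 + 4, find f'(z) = 2*z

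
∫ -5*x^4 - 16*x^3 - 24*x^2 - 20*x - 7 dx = -x^5 - 4*x^4 - 8*x^3 - 10*x^2 - 7*x + C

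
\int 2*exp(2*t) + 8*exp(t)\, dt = (exp(t) + 4)^2 + C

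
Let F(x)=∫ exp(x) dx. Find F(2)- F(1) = -E + exp(2)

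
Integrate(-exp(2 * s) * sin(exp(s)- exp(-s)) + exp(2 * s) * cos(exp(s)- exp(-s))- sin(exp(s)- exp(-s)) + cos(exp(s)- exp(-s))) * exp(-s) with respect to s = sqrt(2)*sin(2*sinh(s) + pi/4) + C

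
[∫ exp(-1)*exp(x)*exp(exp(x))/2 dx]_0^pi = -1/2 + exp(-1 + exp(pi))/2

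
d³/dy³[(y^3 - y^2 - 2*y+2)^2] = 120*y^3 - 120*y^2 - 72*y + 48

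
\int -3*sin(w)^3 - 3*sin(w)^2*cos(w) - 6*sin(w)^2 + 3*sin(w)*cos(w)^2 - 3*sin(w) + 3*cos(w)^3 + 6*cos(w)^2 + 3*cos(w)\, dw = (sqrt(2)*sin(w + pi/4) + 1)^3 + C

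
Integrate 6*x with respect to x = 3*x^2 + C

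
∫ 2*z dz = z^2 + C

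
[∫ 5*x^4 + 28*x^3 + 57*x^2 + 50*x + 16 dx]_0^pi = -4 + (1 + pi)^3*(2 + pi)^2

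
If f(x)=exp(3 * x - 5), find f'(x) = 3*exp(3*x - 5)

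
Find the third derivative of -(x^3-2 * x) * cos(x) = -x^3*sin(x) + 9*x^2*cos(x) + 20*x*sin(x) - 12*cos(x)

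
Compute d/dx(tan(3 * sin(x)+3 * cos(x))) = 3*sqrt(2)*cos(x + pi/4)/cos(3*sqrt(2)*sin(x + pi/4))^2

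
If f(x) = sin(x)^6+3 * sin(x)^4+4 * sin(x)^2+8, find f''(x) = -36*sin(x)^6 - 18*sin(x)^4 + 20*sin(x)^2 + 8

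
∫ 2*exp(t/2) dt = 4*exp(t/2) + C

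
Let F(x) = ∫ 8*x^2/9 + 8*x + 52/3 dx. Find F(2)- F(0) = 1432/27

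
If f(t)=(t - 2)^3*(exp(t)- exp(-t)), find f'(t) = (t^3*exp(2*t) + t^3 - 3*t^2*exp(2*t) - 9*t^2 + 24*t + 4*exp(2*t) - 20)*exp(-t)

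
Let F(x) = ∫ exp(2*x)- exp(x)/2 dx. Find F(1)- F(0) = -E/2 + exp(2)/2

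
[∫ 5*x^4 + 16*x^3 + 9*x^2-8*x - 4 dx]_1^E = (2 + E)^2*(-E + exp(3))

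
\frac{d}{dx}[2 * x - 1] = 2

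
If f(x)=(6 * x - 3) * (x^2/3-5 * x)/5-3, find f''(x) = 12*x/5 - 62/5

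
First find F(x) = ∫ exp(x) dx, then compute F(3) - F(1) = -E + exp(3)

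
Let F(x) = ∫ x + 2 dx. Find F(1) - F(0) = 5/2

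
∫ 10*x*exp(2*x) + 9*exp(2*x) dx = (5*x + 2)*exp(2*x) + C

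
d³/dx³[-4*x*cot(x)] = 24*x*cot(x)^4 + 32*x*cot(x)^2 + 8*x - 24*cot(x)^3 - 24*cot(x)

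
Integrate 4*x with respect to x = 2*x^2 + C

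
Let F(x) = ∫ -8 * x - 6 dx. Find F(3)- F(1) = -44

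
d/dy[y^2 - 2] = 2*y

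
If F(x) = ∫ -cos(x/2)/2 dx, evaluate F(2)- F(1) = -sin(1) + sin(1/2)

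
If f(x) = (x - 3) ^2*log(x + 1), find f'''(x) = (2*x^2 + 12*x + 42)/(x^3 + 3*x^2 + 3*x + 1)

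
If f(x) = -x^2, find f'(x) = -2*x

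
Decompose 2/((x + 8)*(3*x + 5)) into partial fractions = 6/(19*(3*x + 5)) - 2/(19*(x + 8))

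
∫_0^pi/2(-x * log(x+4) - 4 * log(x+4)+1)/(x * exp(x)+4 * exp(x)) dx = -log(4) + exp(-pi/2)*log(pi/2 + 4)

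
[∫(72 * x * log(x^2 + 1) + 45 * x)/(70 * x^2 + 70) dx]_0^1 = 9*log(2)^2/35 + 9*log(2)/28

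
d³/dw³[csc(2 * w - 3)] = -48*cot(2*w - 3)^3*csc(2*w - 3) - 40*cot(2*w - 3)*csc(2*w - 3)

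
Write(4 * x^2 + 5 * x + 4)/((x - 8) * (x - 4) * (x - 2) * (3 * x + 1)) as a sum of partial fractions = -3/(91*(3*x + 1)) + 5/(14*(x - 2)) - 11/(13*(x - 4)) + 1/(2*(x - 8))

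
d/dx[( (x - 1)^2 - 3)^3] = 6*x^5 - 30*x^4 + 24*x^3 + 48*x^2 - 24*x - 24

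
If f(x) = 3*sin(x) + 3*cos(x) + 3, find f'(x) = -3*sin(x) + 3*cos(x)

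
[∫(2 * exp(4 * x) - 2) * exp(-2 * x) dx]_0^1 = (E - exp(-1))^2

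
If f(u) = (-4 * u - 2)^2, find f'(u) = 32*u + 16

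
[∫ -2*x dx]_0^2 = -4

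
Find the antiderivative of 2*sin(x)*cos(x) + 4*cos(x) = (sin(x) + 2)^2 + C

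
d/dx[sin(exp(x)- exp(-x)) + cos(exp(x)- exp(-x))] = sqrt(2)*(exp(2*x) + 1)*exp(-x)*cos(exp(x) + pi/4 - exp(-x))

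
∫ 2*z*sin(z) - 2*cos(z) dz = -2*z*cos(z) + C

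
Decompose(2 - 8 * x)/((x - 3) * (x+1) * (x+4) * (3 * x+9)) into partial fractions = -34/(63*(x + 4)) + 13/(18*(x + 3)) - 5/(36*(x + 1)) - 11/(252*(x - 3))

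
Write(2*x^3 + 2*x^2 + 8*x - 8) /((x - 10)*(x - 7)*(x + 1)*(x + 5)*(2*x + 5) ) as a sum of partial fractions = 748/(7125*(2*x + 5)) - 31/(450*(x + 5)) - 1/(66*(x + 1)) - 26/(171*(x - 7)) + 2272/(12375*(x - 10))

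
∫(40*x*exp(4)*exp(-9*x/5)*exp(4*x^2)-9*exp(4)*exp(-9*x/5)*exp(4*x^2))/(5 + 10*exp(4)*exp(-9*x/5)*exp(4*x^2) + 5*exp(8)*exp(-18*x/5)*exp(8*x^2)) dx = exp(4*x^2 + 4)/(exp(9*x/5) + exp(4*x^2 + 4)) + C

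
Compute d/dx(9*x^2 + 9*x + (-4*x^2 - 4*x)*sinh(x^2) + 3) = -8*x^3*cosh(x^2) - 8*x^2*cosh(x^2) - 8*x*sinh(x^2) + 18*x - 4*sinh(x^2) + 9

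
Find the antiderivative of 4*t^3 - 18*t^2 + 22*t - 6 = t^4 - 6*t^3 + 11*t^2 - 6*t + C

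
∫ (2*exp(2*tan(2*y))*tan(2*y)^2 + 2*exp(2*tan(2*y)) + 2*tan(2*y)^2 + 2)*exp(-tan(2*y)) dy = exp(tan(2*y)) - exp(-tan(2*y)) + C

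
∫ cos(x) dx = sin(x) + C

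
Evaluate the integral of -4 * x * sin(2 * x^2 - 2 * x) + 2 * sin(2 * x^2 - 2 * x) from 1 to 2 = -1 + cos(4)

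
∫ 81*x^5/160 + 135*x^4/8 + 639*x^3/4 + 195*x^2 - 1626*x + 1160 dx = 27*x^6/320 + 27*x^5/8 + 639*x^4/16 + 65*x^3 - 813*x^2 + 1160*x + C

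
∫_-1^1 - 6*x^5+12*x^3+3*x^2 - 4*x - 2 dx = -2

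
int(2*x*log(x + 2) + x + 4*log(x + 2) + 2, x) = (x + 2)^2*log(x + 2) + C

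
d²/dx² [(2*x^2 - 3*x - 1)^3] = 240*x^4 - 720*x^3 + 504*x^2 + 54*x - 42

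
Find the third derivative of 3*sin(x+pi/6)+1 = -3*cos(x + pi/6)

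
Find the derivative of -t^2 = -2*t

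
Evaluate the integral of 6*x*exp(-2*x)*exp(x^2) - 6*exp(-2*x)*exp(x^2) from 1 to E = -3*exp(-1) + 3*exp(-1 + (-1 + E)^2)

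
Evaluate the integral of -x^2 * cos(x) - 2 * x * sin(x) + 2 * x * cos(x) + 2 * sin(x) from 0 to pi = 0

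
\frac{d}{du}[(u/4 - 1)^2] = u/8 - 1/2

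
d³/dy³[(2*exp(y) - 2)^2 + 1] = 32*exp(2*y) - 8*exp(y)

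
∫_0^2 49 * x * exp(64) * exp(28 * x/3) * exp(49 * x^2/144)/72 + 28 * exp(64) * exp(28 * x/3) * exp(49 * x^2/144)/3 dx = -exp(64) + exp(3025/36)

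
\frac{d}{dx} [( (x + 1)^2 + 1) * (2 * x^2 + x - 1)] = 8*x^3 + 15*x^2 + 10*x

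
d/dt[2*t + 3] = 2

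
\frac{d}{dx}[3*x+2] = 3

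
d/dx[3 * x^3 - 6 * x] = 9*x^2 - 6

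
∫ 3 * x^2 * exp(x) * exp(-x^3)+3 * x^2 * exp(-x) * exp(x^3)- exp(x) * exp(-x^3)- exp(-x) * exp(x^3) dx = -exp(-x^3 + x) + exp(x^3 - x) + C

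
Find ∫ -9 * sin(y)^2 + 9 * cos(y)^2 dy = 9*sin(2*y)/2 + C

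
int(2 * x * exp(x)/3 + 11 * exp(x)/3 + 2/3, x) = (2*x + 9)*(exp(x) + 1)/3 + C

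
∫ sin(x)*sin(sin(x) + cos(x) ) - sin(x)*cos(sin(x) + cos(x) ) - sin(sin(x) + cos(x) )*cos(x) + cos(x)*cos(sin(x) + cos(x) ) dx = sqrt(2)*sin(sqrt(2)*sin(x + pi/4) + pi/4) + C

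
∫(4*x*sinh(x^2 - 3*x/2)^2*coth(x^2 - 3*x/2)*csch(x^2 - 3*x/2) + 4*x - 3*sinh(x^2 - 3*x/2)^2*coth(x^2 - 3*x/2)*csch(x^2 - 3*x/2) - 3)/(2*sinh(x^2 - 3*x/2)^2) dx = -(cosh(x*(x - 3/2)) + 1)/sinh(x*(x - 3/2)) + C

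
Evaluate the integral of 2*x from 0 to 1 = 1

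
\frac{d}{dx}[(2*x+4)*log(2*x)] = (2*x*log(x) + 2*x*log(2) + 2*x + 4)/x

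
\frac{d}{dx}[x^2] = 2*x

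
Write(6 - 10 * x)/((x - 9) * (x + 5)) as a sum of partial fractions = -4/(x + 5) - 6/(x - 9)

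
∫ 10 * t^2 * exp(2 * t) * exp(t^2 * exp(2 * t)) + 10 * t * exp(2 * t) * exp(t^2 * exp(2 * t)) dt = 5*exp(t^2*exp(2*t)) + C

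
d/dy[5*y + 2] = 5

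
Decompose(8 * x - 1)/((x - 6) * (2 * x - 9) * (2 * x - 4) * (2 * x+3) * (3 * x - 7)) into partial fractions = 1431/(6578*(3*x - 7)) - 13/(7245*(2*x + 3)) - 7/(117*(2*x - 9)) - 3/(56*(x - 2)) + 47/(3960*(x - 6))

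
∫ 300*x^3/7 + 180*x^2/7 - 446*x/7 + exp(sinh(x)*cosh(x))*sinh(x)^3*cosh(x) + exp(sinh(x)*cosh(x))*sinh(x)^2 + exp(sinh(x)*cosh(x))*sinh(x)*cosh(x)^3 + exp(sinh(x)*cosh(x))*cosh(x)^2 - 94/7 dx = 75*x^4/7 + 60*x^3/7 - 223*x^2/7 - 94*x/7 + exp(sinh(2*x)/2)*sinh(2*x)/2 + C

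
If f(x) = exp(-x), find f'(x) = -exp(-x)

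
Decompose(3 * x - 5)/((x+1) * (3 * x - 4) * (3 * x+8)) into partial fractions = -13/(20*(3*x + 8)) - 1/(28*(3*x - 4)) + 8/(35*(x + 1))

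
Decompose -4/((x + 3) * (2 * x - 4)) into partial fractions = 2/(5*(x + 3)) - 2/(5*(x - 2))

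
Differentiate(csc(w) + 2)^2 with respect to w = -2*(2 + 1/sin(w))*cos(w)/sin(w)^2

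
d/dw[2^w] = 2^w*log(2)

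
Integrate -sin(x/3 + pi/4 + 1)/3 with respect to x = cos(x/3 + pi/4 + 1) + C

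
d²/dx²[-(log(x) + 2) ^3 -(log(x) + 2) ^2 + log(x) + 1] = (3*log(x)^2 + 8*log(x) + 1)/x^2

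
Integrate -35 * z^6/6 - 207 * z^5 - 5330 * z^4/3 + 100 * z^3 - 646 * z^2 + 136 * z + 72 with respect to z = -5*z^7/6 - 69*z^6/2 - 1066*z^5/3 + 25*z^4 - 646*z^3/3 + 68*z^2 + 72*z + C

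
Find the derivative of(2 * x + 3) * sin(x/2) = x*cos(x/2) + 2*sin(x/2) + 3*cos(x/2)/2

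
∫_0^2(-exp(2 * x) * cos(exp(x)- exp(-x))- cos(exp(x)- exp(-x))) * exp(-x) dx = sin(-exp(2) + exp(-2))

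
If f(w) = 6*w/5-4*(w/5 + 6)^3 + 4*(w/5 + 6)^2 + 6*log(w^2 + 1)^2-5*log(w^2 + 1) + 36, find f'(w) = (-12*w^4 - 680*w^3 - 9462*w^2 + 3000*w*log(w^2 + 1) - 1930*w - 9450)/(125*w^2 + 125)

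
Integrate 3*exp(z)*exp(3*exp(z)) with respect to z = exp(3*exp(z)) + C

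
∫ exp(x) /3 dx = exp(x)/3 + C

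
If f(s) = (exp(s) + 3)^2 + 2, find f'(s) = 2*exp(2*s) + 6*exp(s)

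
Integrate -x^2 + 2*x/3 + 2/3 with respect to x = -x^3/3 + x^2/3 + 2*x/3 + C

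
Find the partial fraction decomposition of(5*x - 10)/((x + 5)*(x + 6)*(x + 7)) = -45/(2*(x + 7)) + 40/(x + 6) - 35/(2*(x + 5))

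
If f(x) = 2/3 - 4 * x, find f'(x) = -4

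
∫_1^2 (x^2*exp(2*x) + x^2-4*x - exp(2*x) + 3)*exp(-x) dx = -exp(-2) + exp(2)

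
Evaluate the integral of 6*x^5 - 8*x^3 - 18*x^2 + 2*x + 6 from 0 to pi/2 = -9 + (-pi^3/8 + pi/2 + 3)^2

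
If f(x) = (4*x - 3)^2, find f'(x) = 32*x - 24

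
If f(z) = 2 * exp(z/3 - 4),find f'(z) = 2*exp(z/3 - 4)/3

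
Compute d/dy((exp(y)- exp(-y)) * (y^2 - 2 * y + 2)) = (y^2*exp(2*y) + y^2 - 4*y + 4)*exp(-y)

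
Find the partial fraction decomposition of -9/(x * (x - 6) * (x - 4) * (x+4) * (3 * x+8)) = 729/(16640*(3*x + 8)) - 9/(1280*(x + 4)) + 9/(1280*(x - 4)) - 3/(1040*(x - 6)) - 3/(256*x)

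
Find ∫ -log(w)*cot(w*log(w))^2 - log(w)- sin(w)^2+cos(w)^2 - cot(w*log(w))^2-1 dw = sin(2*w)/2 + cot(w*log(w)) + C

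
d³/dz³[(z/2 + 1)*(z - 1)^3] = 12*z - 3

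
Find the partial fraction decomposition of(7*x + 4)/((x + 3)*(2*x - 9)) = 71/(15*(2*x - 9)) + 17/(15*(x + 3))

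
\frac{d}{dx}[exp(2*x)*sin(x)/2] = (sin(x) + cos(x)/2)*exp(2*x)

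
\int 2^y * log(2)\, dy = 2^y + C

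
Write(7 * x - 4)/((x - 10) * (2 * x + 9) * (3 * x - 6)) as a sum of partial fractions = -142/(1131*(2*x + 9)) - 5/(156*(x - 2)) + 11/(116*(x - 10))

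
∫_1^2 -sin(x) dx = -cos(1) + cos(2)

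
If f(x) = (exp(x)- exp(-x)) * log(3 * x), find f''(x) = (x^2*exp(2*x)*log(x) + x^2*exp(2*x)*log(3) - x^2*log(x) - x^2*log(3) + 2*x*exp(2*x) + 2*x - exp(2*x) + 1)*exp(-x)/x^2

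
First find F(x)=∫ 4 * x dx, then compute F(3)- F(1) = 16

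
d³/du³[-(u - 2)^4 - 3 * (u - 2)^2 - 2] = 48 - 24*u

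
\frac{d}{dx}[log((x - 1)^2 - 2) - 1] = (2*x - 2)/(x^2 - 2*x - 1)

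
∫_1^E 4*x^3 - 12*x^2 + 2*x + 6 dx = -3*(-1 + E)^2 - 1 + (-1 + (-1 + E)^2)^2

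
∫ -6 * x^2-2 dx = -2*x^3 - 2*x + C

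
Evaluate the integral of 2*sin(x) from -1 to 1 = 0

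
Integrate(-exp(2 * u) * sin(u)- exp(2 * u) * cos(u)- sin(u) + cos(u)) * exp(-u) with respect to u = -2*sin(u)*sinh(u) + C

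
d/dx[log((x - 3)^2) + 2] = 2/(x - 3)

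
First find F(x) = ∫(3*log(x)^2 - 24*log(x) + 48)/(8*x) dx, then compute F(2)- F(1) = (-2 + log(2)/2)^3 + 8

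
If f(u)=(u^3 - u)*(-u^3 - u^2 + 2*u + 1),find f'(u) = -6*u^5 - 5*u^4 + 12*u^3 + 6*u^2 - 4*u - 1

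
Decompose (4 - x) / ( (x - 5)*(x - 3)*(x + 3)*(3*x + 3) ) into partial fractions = -7/(288*(x + 3)) + 5/(144*(x + 1)) - 1/(144*(x - 3)) - 1/(288*(x - 5))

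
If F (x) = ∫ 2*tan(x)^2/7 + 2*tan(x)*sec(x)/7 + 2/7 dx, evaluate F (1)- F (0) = -2/7 + 2*tan(1)/7 + 2*sec(1)/7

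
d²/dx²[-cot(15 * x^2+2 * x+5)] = 2*(-900*x^2*cos(15*x^2 + 2*x + 5)/sin(15*x^2 + 2*x + 5) - 120*x*cos(15*x^2 + 2*x + 5)/sin(15*x^2 + 2*x + 5) + 15 - 4*cos(15*x^2 + 2*x + 5)/sin(15*x^2 + 2*x + 5))/sin(15*x^2 + 2*x + 5)^2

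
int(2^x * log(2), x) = 2^x + C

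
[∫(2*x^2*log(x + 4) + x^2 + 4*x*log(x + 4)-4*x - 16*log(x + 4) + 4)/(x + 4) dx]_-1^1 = -9*log(3) + log(5)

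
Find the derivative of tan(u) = cos(u)^(-2)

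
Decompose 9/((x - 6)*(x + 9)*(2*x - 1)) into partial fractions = -36/(209*(2*x - 1)) + 3/(95*(x + 9)) + 3/(55*(x - 6))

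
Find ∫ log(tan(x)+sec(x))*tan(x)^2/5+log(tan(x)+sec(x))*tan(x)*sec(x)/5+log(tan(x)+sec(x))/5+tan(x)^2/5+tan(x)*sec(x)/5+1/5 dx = (tan(x) + sec(x))*log(tan(x) + sec(x))/5 + C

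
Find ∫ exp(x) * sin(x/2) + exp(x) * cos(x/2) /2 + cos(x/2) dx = (exp(x) + 2)*sin(x/2) + C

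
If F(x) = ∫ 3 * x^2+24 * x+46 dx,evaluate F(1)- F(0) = 59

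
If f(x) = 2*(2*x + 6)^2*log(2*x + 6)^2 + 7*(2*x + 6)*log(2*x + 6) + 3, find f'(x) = 16*x*log(x + 3)^2 + 16*x*log(x + 3) + 32*x*log(2)*log(x + 3) + 16*x*log(2)^2 + 16*x*log(2) + 48*log(x + 3)^2 + 62*log(x + 3) + 96*log(2)*log(x + 3) + 14 + 48*log(2)^2 + 62*log(2)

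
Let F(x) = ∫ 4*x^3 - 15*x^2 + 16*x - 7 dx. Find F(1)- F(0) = -3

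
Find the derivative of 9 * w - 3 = 9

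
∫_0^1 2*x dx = 1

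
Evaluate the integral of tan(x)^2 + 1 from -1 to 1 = 2*tan(1)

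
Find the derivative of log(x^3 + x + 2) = (3*x^2 + 1)/(x^3 + x + 2)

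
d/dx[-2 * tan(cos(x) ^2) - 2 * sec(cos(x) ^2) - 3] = 4*sin(x)*cos(x)*tan(cos(x)^2)*sec(cos(x)^2) + 2*sin(2*x)*tan(cos(2*x)/2 + 1/2)^2 + 2*sin(2*x)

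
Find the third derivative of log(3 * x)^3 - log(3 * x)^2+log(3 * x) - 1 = (6*log(x)^2 - 22*log(x) + 12*log(3)*log(x) - 22*log(3) + 6*log(3)^2 + 14)/x^3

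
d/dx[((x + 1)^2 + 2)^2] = 4*x^3 + 12*x^2 + 20*x + 12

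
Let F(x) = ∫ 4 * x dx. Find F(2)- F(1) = 6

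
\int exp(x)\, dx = exp(x) + C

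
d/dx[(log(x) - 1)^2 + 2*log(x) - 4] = 2*log(x)/x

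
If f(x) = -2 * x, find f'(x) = -2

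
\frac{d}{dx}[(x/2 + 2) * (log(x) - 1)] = (x*log(x) + 4)/(2*x)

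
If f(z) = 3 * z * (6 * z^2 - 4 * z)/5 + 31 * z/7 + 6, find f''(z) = 108*z/5 - 24/5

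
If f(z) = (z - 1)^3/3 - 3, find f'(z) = z^2 - 2*z + 1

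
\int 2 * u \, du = u^2 + C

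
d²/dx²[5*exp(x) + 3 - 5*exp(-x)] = (5*exp(2*x) - 5)*exp(-x)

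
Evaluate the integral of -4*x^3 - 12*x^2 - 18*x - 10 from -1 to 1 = -28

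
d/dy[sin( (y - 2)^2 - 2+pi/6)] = 2*(y - 2)*cos(y^2 - 4*y + pi/6 + 2)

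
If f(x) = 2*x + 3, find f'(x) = 2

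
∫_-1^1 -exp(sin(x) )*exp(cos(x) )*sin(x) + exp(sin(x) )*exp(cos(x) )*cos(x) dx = -exp(-sin(1) + cos(1)) + exp(cos(1) + sin(1))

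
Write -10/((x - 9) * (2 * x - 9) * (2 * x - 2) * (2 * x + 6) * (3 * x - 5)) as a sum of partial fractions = -405/(20944*(3*x - 5)) + 8/(3213*(2*x - 9)) - 1/(4032*(x + 3)) + 5/(896*(x - 1)) - 5/(38016*(x - 9))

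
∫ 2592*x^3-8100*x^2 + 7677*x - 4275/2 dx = 648*x^4 - 2700*x^3 + 7677*x^2/2 - 4275*x/2 + C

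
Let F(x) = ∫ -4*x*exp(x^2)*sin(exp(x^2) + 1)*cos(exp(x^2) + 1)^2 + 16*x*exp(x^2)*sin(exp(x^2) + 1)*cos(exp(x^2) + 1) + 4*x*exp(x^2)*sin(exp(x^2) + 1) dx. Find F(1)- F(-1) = 0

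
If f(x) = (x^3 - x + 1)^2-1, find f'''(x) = 120*x^3 - 48*x + 12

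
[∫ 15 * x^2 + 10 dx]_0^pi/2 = 5*pi + 5*pi^3/8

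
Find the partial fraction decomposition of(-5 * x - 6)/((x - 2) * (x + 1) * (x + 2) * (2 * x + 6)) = -9/(20*(x + 3)) + 1/(2*(x + 2)) + 1/(12*(x + 1)) - 2/(15*(x - 2))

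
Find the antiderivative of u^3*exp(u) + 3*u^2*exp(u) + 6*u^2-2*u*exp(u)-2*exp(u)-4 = u*(u^2 - 2)*(exp(u) + 2) + C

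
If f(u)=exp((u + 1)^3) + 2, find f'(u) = 3*u^2*exp(u^3 + 3*u^2 + 3*u + 1) + 6*u*exp(u^3 + 3*u^2 + 3*u + 1) + 3*exp(u^3 + 3*u^2 + 3*u + 1)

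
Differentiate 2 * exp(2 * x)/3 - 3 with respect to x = 4*exp(2*x)/3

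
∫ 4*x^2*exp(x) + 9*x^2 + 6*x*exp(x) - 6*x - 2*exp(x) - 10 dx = x*(3*x^2 - 3*x + (4*x - 2)*exp(x) - 10) + C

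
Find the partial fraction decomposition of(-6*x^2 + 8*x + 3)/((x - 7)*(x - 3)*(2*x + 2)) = -11/(64*(x + 1)) + 27/(32*(x - 3)) - 235/(64*(x - 7))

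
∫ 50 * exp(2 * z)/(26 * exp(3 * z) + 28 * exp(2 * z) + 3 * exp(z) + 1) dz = log(1 + 25*exp(2*z)/(exp(z) + 1)^2) + C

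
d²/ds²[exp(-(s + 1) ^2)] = (4*s^2 + 8*s + 2)*exp(-s^2 - 2*s - 1)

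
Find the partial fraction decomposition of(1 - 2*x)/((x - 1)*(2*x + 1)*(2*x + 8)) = -4/(21*(2*x + 1)) + 9/(70*(x + 4)) - 1/(30*(x - 1))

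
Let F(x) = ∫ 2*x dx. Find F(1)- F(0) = 1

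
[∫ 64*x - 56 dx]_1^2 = 40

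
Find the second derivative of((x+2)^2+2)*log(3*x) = (2*x^2*log(x) + 2*x^2*log(3) + 3*x^2 + 4*x - 6)/x^2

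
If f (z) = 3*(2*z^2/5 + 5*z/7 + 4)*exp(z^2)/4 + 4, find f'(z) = 3*z^3*exp(z^2)/5 + 15*z^2*exp(z^2)/14 + 33*z*exp(z^2)/5 + 15*exp(z^2)/28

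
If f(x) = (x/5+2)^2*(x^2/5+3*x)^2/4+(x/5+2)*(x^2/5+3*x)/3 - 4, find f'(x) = 3*x^5/1250 + x^4/10 + 37*x^3/25 + 226*x^2/25 + 56*x/3 + 2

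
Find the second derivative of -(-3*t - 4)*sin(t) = -3*t*sin(t) - 4*sin(t) + 6*cos(t)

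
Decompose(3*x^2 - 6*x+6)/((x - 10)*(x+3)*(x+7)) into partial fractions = 195/(68*(x + 7)) - 51/(52*(x + 3)) + 246/(221*(x - 10))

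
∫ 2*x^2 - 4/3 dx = 2*x^3/3 - 4*x/3 + C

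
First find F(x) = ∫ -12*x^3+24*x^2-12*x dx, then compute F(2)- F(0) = -8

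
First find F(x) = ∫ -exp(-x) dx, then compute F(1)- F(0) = -1 + exp(-1)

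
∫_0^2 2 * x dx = 4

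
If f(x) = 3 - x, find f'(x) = -1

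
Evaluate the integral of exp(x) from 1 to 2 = -E + exp(2)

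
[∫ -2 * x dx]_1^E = 1 - exp(2)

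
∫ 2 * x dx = x^2 + C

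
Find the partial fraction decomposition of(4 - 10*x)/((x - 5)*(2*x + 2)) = -7/(6*(x + 1)) - 23/(6*(x - 5))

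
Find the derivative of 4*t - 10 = 4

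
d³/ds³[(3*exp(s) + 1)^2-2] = 72*exp(2*s) + 6*exp(s)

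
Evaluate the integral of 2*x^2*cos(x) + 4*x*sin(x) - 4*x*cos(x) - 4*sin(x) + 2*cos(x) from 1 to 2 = 2*sin(2)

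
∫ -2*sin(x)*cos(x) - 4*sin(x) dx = (cos(x) + 2)^2 + C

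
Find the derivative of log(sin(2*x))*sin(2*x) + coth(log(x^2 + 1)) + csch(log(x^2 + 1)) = 2*(x^2*log(sin(2*x))*cos(2*x) + x^2*cos(2*x) - x*cosh(log(x^2 + 1))/sinh(log(x^2 + 1))^2 - x/sinh(log(x^2 + 1))^2 + log(sin(2*x))*cos(2*x) + cos(2*x))/(x^2 + 1)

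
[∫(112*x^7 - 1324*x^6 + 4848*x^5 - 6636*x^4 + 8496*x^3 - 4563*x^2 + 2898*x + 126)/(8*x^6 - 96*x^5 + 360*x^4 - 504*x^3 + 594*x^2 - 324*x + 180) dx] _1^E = -19/2 - log(109/9) + log(1 + (-4*exp(2) - 3 + 3*E + 2*exp(3)/3)^2) + 5*E/2 + 7*exp(2)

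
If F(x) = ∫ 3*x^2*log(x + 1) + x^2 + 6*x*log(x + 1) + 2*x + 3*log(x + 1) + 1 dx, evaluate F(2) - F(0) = 27*log(3)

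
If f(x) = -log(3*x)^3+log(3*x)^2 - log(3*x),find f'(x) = (-3*log(x)^2 - 6*log(3)*log(x) + 2*log(x) - 3*log(3)^2 - 1 + 2*log(3))/x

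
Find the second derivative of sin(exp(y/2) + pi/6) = exp(y/2)*cos(exp(y/2) + pi/6)/4 - exp(y)*sin(exp(y/2) + pi/6)/4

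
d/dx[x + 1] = 1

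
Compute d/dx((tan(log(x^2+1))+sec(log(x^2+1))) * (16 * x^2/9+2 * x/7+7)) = -2*(112*x^3*cos(log(x^2 + 1)) + 112*x^3 + 9*x^2*cos(log(x^2 + 1)) + 18*x^2 + 112*x*cos(log(x^2 + 1)) + 441*x + 9*cos(log(x^2 + 1)))/((63*x^2 + 63)*(sin(log(x^2 + 1)) - 1))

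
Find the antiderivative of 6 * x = 3*x^2 + C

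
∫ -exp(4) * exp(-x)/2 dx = exp(4 - x)/2 + C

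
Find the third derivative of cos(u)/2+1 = sin(u)/2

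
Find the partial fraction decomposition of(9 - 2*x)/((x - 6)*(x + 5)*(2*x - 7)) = -8/(85*(2*x - 7)) + 19/(187*(x + 5)) - 3/(55*(x - 6))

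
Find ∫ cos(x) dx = sin(x) + C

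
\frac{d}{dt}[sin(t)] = cos(t)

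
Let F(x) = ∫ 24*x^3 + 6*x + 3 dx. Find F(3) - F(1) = 510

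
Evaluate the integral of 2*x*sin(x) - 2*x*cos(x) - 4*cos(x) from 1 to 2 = -6*sin(2) + 4*cos(1) - 6*cos(2) + 4*sin(1)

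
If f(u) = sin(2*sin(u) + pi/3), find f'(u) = 2*cos(u)*cos(2*sin(u) + pi/3)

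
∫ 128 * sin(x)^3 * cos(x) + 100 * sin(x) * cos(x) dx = (32*sin(x)^2 + 50)*sin(x)^2 + C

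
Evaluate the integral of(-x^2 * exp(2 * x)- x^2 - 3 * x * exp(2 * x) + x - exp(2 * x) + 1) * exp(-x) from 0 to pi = (-pi^2 - pi)*(-exp(-pi) + exp(pi))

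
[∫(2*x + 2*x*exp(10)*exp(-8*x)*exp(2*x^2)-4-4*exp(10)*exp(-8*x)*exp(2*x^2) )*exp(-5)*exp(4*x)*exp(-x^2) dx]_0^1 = -exp(5) - exp(-2) + exp(-5) + exp(2)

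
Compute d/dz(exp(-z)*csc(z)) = (-cot(z)*csc(z) - csc(z))*exp(-z)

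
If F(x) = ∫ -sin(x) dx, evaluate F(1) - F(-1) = 0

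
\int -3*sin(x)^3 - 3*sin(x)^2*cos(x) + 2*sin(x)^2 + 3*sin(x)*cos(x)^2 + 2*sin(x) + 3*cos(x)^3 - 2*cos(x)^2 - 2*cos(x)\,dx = -sin(2*x) - sqrt(2)*sin(x + pi/4)/2 - sqrt(2)*cos(3*x + pi/4)/2 + C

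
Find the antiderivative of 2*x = x^2 + C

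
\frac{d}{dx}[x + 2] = 1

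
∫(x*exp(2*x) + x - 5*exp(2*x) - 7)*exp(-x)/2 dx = (x - 6)*sinh(x) + C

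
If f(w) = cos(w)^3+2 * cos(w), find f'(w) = (3*sin(w)^2 - 5)*sin(w)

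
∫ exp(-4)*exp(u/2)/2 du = exp(u/2 - 4) + C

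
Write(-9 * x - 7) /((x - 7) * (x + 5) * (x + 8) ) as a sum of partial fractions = 13/(9*(x + 8)) - 19/(18*(x + 5)) - 7/(18*(x - 7))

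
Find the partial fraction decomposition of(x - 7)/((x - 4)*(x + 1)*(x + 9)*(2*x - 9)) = -20/(297*(2*x - 9)) + 2/(351*(x + 9)) - 1/(55*(x + 1)) + 3/(65*(x - 4))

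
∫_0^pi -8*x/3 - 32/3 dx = (-2*pi - 4)*(2*pi/3 + 4) + 16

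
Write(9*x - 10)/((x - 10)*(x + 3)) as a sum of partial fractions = 37/(13*(x + 3)) + 80/(13*(x - 10))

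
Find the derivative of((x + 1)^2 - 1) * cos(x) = -x^2*sin(x) - 2*x*sin(x) + 2*x*cos(x) + 2*cos(x)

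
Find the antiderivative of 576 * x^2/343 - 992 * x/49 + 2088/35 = 192*x^3/343 - 496*x^2/49 + 2088*x/35 + C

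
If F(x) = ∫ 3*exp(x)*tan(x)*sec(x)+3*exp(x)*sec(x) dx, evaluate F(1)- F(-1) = 3*(E - exp(-1))/cos(1)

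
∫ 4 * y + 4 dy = 2*y^2 + 4*y + C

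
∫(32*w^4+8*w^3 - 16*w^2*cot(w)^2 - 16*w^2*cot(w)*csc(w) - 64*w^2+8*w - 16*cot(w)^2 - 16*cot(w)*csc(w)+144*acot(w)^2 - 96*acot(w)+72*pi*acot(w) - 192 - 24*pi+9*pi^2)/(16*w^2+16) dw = 2*w^3/3 + w^2/4 - 5*w - 3*(4*acot(w) + pi)^3/64 + 3*(4*acot(w) + pi)^2/16 + cot(w) + 6*acot(w) + csc(w) + C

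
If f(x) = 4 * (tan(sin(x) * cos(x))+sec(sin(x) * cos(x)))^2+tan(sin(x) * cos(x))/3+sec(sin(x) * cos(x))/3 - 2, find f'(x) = 2*(8*sin(sin(x)*cos(x))^2/cos(sin(x)*cos(x)) + sin(sin(x)*cos(x))/3 + 16*sin(sin(x)*cos(x))/cos(sin(x)*cos(x)) + 1/3 + 8/cos(sin(x)*cos(x)))*sin(x + pi/4)*cos(x + pi/4)/cos(sin(x)*cos(x))^2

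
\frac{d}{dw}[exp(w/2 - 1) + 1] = exp(w/2 - 1)/2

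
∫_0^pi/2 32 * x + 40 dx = -25 + (5 + 2*pi)^2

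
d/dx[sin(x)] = cos(x)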